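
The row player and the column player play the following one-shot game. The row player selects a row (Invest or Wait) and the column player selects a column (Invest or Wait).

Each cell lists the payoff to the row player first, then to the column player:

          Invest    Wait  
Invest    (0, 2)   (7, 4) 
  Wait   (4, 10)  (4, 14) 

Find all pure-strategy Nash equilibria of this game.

(Invest, Wait)

(Invest, Invest): the row player prefers Wait (4 > 0); the column player prefers Wait (4 > 2) — not an equilibrium.
(Invest, Wait): the row player gets 7 ≥ 4 from Wait, and the column player gets 4 ≥ 2 from Invest — Nash equilibrium.
(Wait, Invest): the column player prefers Wait (14 > 10) — not an equilibrium.
(Wait, Wait): the row player prefers Invest (7 > 4) — not an equilibrium.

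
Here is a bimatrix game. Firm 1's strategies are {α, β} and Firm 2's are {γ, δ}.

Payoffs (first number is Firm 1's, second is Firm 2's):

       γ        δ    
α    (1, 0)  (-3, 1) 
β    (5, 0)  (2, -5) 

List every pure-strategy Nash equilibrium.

(β, γ)

(α, γ): Firm 1 prefers β (5 > 1); Firm 2 prefers δ (1 > 0) — not an equilibrium.
(α, δ): Firm 1 prefers β (2 > -3) — not an equilibrium.
(β, γ): Firm 1 gets 5 ≥ 1 from α, and Firm 2 gets 0 ≥ -5 from δ — Nash equilibrium.
(β, δ): Firm 2 prefers γ (0 > -5) — not an equilibrium.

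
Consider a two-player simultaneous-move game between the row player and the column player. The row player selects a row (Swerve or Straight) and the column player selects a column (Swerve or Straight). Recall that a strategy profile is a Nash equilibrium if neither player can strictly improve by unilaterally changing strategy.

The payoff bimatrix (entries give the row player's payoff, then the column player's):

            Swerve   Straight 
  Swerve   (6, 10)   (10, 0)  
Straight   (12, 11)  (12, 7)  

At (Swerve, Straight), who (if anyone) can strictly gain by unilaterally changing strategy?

The row player at (Swerve, Straight) earns 10; deviating to Straight yields 12 — a strict improvement.
The column player earns 0; deviating to Swerve yields 10 — a strict improvement.
Both the row player and the column player have strictly profitable deviations.

Both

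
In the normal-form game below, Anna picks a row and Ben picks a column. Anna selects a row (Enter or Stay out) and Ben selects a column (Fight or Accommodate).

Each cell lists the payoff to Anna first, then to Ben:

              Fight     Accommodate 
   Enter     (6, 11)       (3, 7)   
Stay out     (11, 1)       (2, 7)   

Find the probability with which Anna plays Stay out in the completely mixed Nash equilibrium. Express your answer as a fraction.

2/5

Let x be the probability that Anna plays Enter. In a completely mixed equilibrium, Ben must be indifferent between Fight and Accommodate.
Ben's expected payoff from Fight is 11x + (1−x); from Accommodate it is 7x + 7(1−x).
Setting these equal: 10x + 1 = 7, so x = 3/5.
Therefore Anna plays Stay out with probability 1 − 3/5 = 2/5.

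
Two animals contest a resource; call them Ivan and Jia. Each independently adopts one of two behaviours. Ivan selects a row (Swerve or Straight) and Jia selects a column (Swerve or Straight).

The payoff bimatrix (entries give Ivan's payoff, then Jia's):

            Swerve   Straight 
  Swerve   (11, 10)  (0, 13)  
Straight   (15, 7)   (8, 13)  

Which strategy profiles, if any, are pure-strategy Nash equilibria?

(Swerve, Swerve): Ivan prefers Straight (15 > 11); Jia prefers Straight (13 > 10) — not an equilibrium.
(Swerve, Straight): Ivan prefers Straight (8 > 0) — not an equilibrium.
(Straight, Swerve): Jia prefers Straight (13 > 7) — not an equilibrium.
(Straight, Straight): Ivan gets 8 ≥ 0 from Swerve, and Jia gets 13 ≥ 7 from Swerve — Nash equilibrium.

(Straight, Straight)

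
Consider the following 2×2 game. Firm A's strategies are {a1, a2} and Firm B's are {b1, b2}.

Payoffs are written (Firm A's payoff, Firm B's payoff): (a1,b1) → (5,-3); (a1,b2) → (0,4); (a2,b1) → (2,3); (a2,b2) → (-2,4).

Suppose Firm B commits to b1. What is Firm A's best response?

a1

Against b1, Firm A earns 5 from a1 and 2 from a2.
So a1 is the best response.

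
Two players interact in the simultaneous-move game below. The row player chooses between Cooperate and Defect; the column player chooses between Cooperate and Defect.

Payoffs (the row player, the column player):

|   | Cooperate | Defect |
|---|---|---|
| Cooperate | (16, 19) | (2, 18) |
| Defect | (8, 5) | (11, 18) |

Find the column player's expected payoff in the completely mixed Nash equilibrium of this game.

First find x, the probability the row player plays Cooperate, from the column player's indifference between Cooperate and Defect: 19x + 5(1−x) = 18x + 18(1−x), giving x = 13/14.
Since the column player is indifferent in equilibrium, the column player's expected payoff equals the payoff from either column against (13/14, 1/14). Using Cooperate: 19(13/14) + 5(1/14) = 18.

18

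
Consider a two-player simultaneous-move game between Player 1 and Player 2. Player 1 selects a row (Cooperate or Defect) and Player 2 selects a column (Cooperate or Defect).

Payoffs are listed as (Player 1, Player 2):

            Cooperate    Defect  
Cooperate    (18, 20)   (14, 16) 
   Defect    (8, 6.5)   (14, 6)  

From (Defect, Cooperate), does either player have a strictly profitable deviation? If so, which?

Player 1

Player 1 at (Defect, Cooperate) earns 8; deviating to Cooperate yields 18 — a strict improvement.
Player 2 earns 6.5; deviating to Defect yields 6 — not better.
Only Player 1 has a strictly profitable deviation.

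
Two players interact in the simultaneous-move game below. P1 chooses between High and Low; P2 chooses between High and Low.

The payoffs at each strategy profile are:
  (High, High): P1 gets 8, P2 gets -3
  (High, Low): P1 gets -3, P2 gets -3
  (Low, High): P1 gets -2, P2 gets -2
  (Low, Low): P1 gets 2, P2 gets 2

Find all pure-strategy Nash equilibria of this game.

(High, High) and (Low, Low)

(High, High): P1 gets 8 ≥ -2 from Low, and P2 gets -3 ≥ -3 from Low — Nash equilibrium.
(High, Low): P1 prefers Low (2 > -3) — not an equilibrium.
(Low, High): P1 prefers High (8 > -2); P2 prefers Low (2 > -2) — not an equilibrium.
(Low, Low): P1 gets 2 ≥ -3 from High, and P2 gets 2 ≥ -2 from High — Nash equilibrium.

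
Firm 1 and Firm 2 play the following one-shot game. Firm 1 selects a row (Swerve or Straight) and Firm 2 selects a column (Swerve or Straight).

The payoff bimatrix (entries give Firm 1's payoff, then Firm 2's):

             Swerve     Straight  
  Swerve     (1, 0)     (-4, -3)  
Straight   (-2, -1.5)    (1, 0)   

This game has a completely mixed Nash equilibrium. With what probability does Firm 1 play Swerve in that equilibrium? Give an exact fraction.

Let x be the probability that Firm 1 plays Swerve. In a completely mixed equilibrium, Firm 2 must be indifferent between Swerve and Straight.
Firm 2's expected payoff from Swerve is −1.5(1−x); from Straight it is −3x.
Setting these equal: 1.5x − 1.5 = −3x, so x = 1/3.

1/3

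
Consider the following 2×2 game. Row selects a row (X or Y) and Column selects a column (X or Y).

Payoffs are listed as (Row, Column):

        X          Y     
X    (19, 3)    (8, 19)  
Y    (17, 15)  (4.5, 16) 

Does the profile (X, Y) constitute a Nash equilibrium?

At (X, Y), Row earns 8; switching to Y would give 4.5, so Row has no profitable deviation.
Column earns 19; switching to X would give 3, so Column has no profitable deviation.
Neither player can gain by a unilateral deviation, so this profile is a Nash equilibrium.

Yes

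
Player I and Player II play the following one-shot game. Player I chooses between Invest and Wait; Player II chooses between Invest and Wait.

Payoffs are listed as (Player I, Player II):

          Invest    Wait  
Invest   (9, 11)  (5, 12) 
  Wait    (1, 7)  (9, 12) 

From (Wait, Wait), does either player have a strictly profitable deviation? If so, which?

Player I at (Wait, Wait) earns 9; deviating to Invest yields 5 — not better.
Player II earns 12; deviating to Invest yields 7 — not better.
Neither player can strictly improve; the profile is a Nash equilibrium.

Neither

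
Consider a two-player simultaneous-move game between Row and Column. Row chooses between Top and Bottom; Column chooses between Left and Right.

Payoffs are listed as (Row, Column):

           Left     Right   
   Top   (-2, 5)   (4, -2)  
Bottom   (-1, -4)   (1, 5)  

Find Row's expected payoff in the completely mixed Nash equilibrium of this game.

First find y, the probability Column plays Left, from Row's indifference between Top and Bottom: −2y + 4(1−y) = −y + (1−y), giving y = 3/4.
Since Row is indifferent in equilibrium, Row's expected payoff equals the payoff from either row against (3/4, 1/4). Using Top: −2(3/4) + 4(1/4) = -1/2.

-1/2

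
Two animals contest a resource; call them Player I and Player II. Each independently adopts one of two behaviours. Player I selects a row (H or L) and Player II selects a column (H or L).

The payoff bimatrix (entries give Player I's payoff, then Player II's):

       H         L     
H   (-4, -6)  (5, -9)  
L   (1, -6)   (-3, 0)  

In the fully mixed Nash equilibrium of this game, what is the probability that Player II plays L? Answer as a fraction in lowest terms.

5/13

Let c be the probability that Player II plays H. In a completely mixed equilibrium, Player I must be indifferent between H and L.
Player I's expected payoff from H is −4c + 5(1−c); from L it is c − 3(1−c).
Setting these equal: −9c + 5 = 4c − 3, so c = 8/13.
Therefore Player II plays L with probability 1 − 8/13 = 5/13.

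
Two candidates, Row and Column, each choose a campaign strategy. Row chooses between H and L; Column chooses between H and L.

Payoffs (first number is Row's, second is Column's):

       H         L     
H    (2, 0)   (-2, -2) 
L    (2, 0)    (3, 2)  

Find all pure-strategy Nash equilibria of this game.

(H, H) and (L, L)

(H, H): Row gets 2 ≥ 2 from L, and Column gets 0 ≥ -2 from L — Nash equilibrium.
(H, L): Row prefers L (3 > -2); Column prefers H (0 > -2) — not an equilibrium.
(L, H): Column prefers L (2 > 0) — not an equilibrium.
(L, L): Row gets 3 ≥ -2 from H, and Column gets 2 ≥ 0 from H — Nash equilibrium.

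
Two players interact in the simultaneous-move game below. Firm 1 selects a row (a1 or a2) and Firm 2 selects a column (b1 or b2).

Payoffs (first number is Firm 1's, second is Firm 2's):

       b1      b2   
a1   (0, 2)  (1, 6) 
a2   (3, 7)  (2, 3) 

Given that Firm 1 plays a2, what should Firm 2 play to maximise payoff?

b1

Against a2, Firm 2 earns 7 from b1 and 3 from b2.
So b1 is the best response.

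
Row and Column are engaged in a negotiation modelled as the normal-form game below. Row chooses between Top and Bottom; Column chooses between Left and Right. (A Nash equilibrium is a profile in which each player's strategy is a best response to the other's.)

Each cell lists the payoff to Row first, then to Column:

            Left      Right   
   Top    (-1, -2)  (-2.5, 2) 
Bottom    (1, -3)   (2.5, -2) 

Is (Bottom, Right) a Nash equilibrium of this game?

Yes

At (Bottom, Right), Row earns 2.5; switching to Top would give -2.5, so Row has no profitable deviation.
Column earns -2; switching to Left would give -3, so Column has no profitable deviation.
Neither player can gain by a unilateral deviation, so this profile is a Nash equilibrium.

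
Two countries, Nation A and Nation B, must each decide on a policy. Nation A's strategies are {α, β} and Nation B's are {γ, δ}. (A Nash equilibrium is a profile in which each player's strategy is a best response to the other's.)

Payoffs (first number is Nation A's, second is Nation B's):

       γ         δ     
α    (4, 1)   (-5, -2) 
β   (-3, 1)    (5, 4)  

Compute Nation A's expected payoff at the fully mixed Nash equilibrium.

5/17

First find q, the probability Nation B plays γ, from Nation A's indifference between α and β: 4q − 5(1−q) = −3q + 5(1−q), giving q = 10/17.
Since Nation A is indifferent in equilibrium, Nation A's expected payoff equals the payoff from either row against (10/17, 7/17). Using α: 4(10/17) − 5(7/17) = 5/17.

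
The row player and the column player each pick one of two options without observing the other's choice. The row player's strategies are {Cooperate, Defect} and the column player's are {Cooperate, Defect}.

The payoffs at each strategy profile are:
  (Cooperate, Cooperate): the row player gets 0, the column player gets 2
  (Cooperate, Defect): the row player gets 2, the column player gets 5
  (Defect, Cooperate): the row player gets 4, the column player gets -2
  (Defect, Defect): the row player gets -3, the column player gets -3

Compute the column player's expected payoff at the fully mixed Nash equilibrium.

First find x, the probability the row player plays Cooperate, from the column player's indifference between Cooperate and Defect: 2x − 2(1−x) = 5x − 3(1−x), giving x = 1/4.
Since the column player is indifferent in equilibrium, the column player's expected payoff equals the payoff from either column against (1/4, 3/4). Using Cooperate: 2(1/4) − 2(3/4) = -1.

-1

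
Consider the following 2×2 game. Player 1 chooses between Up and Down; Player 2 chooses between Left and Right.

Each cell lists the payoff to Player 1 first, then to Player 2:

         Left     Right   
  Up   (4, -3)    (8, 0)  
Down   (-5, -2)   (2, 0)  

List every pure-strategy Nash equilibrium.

(Up, Left): Player 2 prefers Right (0 > -3) — not an equilibrium.
(Up, Right): Player 1 gets 8 ≥ 2 from Down, and Player 2 gets 0 ≥ -3 from Left — Nash equilibrium.
(Down, Left): Player 1 prefers Up (4 > -5); Player 2 prefers Right (0 > -2) — not an equilibrium.
(Down, Right): Player 1 prefers Up (8 > 2) — not an equilibrium.

(Up, Right)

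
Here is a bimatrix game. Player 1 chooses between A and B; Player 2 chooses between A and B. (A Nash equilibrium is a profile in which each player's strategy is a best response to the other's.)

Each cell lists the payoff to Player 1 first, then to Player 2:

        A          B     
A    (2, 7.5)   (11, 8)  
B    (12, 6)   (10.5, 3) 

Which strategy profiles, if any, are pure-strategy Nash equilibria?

(A, B) and (B, A)

(A, A): Player 1 prefers B (12 > 2); Player 2 prefers B (8 > 7.5) — not an equilibrium.
(A, B): Player 1 gets 11 ≥ 10.5 from B, and Player 2 gets 8 ≥ 7.5 from A — Nash equilibrium.
(B, A): Player 1 gets 12 ≥ 2 from A, and Player 2 gets 6 ≥ 3 from B — Nash equilibrium.
(B, B): Player 1 prefers A (11 > 10.5); Player 2 prefers A (6 > 3) — not an equilibrium.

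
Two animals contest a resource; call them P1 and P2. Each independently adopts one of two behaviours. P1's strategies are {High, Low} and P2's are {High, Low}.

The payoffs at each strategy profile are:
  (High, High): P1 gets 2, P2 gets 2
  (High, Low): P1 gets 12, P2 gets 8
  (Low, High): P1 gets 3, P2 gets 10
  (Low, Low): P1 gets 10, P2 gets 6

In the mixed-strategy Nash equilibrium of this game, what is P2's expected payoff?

34/5

First find p, the probability P1 plays High, from P2's indifference between High and Low: 2p + 10(1−p) = 8p + 6(1−p), giving p = 2/5.
Since P2 is indifferent in equilibrium, P2's expected payoff equals the payoff from either column against (2/5, 3/5). Using High: 2(2/5) + 10(3/5) = 34/5.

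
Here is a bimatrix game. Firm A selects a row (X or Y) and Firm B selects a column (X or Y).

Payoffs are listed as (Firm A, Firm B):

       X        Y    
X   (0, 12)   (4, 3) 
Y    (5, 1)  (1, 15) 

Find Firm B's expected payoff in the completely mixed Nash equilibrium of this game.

177/23

First find x, the probability Firm A plays X, from Firm B's indifference between X and Y: 12x + (1−x) = 3x + 15(1−x), giving x = 14/23.
Since Firm B is indifferent in equilibrium, Firm B's expected payoff equals the payoff from either column against (14/23, 9/23). Using X: 12(14/23) + (9/23) = 177/23.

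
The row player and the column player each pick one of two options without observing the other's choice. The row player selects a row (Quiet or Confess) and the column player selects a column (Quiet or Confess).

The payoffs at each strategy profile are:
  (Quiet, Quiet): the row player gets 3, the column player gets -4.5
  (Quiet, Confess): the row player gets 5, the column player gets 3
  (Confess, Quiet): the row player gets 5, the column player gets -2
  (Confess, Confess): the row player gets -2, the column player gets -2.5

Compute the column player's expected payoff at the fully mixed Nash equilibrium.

First find p, the probability the row player plays Quiet, from the column player's indifference between Quiet and Confess: −4.5p − 2(1−p) = 3p − 2.5(1−p), giving p = 1/16.
Since the column player is indifferent in equilibrium, the column player's expected payoff equals the payoff from either column against (1/16, 15/16). Using Quiet: −4.5(1/16) − 2(15/16) = -69/32.

-69/32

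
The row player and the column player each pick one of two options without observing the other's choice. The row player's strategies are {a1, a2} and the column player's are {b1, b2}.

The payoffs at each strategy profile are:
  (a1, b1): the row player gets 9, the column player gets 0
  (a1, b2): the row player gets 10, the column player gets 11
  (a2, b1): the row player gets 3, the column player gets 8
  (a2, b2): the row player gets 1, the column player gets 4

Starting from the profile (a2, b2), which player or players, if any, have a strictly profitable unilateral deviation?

Both

The row player at (a2, b2) earns 1; deviating to a1 yields 10 — a strict improvement.
The column player earns 4; deviating to b1 yields 8 — a strict improvement.
Both the row player and the column player have strictly profitable deviations.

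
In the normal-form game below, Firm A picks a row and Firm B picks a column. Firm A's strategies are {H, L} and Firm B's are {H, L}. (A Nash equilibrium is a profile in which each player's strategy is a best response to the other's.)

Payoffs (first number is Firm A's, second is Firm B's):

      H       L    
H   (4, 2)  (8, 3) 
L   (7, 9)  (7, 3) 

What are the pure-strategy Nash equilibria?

(H, H): Firm A prefers L (7 > 4); Firm B prefers L (3 > 2) — not an equilibrium.
(H, L): Firm A gets 8 ≥ 7 from L, and Firm B gets 3 ≥ 2 from H — Nash equilibrium.
(L, H): Firm A gets 7 ≥ 4 from H, and Firm B gets 9 ≥ 3 from L — Nash equilibrium.
(L, L): Firm A prefers H (8 > 7); Firm B prefers H (9 > 3) — not an equilibrium.

(H, L) and (L, H)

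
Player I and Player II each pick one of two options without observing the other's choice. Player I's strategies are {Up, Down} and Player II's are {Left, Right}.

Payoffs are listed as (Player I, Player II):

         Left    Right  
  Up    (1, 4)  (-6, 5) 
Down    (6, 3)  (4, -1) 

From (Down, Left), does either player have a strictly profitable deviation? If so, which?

Neither

Player I at (Down, Left) earns 6; deviating to Up yields 1 — not better.
Player II earns 3; deviating to Right yields -1 — not better.
Neither player can strictly improve; the profile is a Nash equilibrium.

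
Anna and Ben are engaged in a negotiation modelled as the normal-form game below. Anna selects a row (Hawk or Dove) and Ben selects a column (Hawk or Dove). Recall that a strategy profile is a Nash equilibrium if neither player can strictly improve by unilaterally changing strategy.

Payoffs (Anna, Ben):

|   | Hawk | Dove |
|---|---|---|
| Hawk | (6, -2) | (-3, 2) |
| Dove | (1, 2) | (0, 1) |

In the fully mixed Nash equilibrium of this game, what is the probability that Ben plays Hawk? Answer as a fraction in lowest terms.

3/8

Let c be the probability that Ben plays Hawk. In a completely mixed equilibrium, Anna must be indifferent between Hawk and Dove.
Anna's expected payoff from Hawk is 6c − 3(1−c); from Dove it is c.
Setting these equal: 9c − 3 = c, so c = 3/8.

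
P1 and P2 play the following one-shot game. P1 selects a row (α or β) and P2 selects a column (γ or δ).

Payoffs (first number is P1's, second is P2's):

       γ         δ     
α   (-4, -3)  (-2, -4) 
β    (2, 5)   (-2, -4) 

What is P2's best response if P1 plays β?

Against β, P2 earns 5 from γ and -4 from δ.
So γ is the best response.

γ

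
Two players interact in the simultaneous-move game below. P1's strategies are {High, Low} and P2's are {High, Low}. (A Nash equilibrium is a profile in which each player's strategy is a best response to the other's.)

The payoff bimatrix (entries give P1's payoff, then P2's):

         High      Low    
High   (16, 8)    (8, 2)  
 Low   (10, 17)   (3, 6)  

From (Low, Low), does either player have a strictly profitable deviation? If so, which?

Both

P1 at (Low, Low) earns 3; deviating to High yields 8 — a strict improvement.
P2 earns 6; deviating to High yields 17 — a strict improvement.
Both P1 and P2 have strictly profitable deviations.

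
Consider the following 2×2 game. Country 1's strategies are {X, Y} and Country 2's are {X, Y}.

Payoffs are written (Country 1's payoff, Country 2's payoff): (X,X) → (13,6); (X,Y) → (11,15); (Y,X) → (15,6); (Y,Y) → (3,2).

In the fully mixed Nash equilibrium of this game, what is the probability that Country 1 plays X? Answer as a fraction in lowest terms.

Let p be the probability that Country 1 plays X. In a completely mixed equilibrium, Country 2 must be indifferent between X and Y.
Country 2's expected payoff from X is 6p + 6(1−p); from Y it is 15p + 2(1−p).
Setting these equal: 6 = 13p + 2, so p = 4/13.

4/13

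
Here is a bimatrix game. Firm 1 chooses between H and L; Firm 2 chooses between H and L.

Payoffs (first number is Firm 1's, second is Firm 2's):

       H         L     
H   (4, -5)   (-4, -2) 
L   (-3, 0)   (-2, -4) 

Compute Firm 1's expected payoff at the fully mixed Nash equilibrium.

First find q, the probability Firm 2 plays H, from Firm 1's indifference between H and L: 4q − 4(1−q) = −3q − 2(1−q), giving q = 2/9.
Since Firm 1 is indifferent in equilibrium, Firm 1's expected payoff equals the payoff from either row against (2/9, 7/9). Using H: 4(2/9) − 4(7/9) = -20/9.

-20/9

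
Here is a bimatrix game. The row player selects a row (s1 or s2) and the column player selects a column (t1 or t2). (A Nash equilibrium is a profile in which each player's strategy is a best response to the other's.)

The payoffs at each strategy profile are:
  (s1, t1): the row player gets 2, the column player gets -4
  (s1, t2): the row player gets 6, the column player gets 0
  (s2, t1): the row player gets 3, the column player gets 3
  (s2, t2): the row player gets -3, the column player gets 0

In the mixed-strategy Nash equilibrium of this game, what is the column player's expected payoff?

First find x, the probability the row player plays s1, from the column player's indifference between t1 and t2: −4x + 3(1−x) = 0, giving x = 3/7.
Since the column player is indifferent in equilibrium, the column player's expected payoff equals the payoff from either column against (3/7, 4/7). Using t1: −4(3/7) + 3(4/7) = 0.

0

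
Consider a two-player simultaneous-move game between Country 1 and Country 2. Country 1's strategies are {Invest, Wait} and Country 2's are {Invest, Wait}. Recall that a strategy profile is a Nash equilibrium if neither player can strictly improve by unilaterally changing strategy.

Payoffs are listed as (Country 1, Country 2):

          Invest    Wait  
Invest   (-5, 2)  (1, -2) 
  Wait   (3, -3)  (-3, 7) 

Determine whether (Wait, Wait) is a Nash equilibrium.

At (Wait, Wait), Country 1 earns -3; switching to Invest would give 1, so Country 1 would deviate.
Country 2 earns 7; switching to Invest would give -3, so Country 2 has no profitable deviation.
Since at least one player can profitably deviate, this is not a Nash equilibrium.

No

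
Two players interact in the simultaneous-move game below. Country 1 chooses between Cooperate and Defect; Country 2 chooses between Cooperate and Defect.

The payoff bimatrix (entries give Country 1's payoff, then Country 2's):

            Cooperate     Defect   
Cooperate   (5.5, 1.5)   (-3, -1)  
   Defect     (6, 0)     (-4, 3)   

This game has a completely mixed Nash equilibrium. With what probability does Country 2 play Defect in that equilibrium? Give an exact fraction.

1/3

Let y be the probability that Country 2 plays Cooperate. In a completely mixed equilibrium, Country 1 must be indifferent between Cooperate and Defect.
Country 1's expected payoff from Cooperate is 5.5y − 3(1−y); from Defect it is 6y − 4(1−y).
Setting these equal: 8.5y − 3 = 10y − 4, so y = 2/3.
Therefore Country 2 plays Defect with probability 1 − 2/3 = 1/3.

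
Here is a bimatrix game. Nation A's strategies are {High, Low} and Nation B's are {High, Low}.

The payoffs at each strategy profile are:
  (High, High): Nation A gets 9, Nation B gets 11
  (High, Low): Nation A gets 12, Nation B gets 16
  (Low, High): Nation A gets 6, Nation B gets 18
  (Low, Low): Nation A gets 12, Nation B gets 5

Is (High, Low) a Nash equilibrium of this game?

Yes

At (High, Low), Nation A earns 12; switching to Low would give 12, so Nation A has no profitable deviation.
Nation B earns 16; switching to High would give 11, so Nation B has no profitable deviation.
Neither player can gain by a unilateral deviation, so this profile is a Nash equilibrium.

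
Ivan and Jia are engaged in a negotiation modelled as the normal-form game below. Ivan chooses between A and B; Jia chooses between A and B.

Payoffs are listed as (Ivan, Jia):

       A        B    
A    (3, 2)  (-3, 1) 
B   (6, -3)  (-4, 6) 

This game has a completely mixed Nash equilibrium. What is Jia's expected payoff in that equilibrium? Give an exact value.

3/2

First find p, the probability Ivan plays A, from Jia's indifference between A and B: 2p − 3(1−p) = p + 6(1−p), giving p = 9/10.
Since Jia is indifferent in equilibrium, Jia's expected payoff equals the payoff from either column against (9/10, 1/10). Using A: 2(9/10) − 3(1/10) = 3/2.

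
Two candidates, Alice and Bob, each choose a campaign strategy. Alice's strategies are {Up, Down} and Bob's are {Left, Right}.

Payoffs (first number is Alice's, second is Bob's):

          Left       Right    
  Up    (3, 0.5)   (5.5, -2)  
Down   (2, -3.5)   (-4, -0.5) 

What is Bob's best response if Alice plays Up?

Against Up, Bob earns 0.5 from Left and -2 from Right.
So Left is the best response.

Left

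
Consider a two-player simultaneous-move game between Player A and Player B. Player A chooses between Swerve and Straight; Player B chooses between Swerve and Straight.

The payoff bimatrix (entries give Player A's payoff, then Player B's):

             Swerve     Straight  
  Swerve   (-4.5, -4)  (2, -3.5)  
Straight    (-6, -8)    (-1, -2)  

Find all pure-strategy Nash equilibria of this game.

(Swerve, Straight)

(Swerve, Swerve): Player B prefers Straight (-3.5 > -4) — not an equilibrium.
(Swerve, Straight): Player A gets 2 ≥ -1 from Straight, and Player B gets -3.5 ≥ -4 from Swerve — Nash equilibrium.
(Straight, Swerve): Player A prefers Swerve (-4.5 > -6); Player B prefers Straight (-2 > -8) — not an equilibrium.
(Straight, Straight): Player A prefers Swerve (2 > -1) — not an equilibrium.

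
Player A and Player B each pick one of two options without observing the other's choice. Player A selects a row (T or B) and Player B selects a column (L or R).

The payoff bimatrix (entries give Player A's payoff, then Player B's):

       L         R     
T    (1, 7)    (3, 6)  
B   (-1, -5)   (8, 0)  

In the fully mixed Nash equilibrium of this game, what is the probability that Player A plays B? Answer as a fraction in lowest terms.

1/6

Let r be the probability that Player A plays T. In a completely mixed equilibrium, Player B must be indifferent between L and R.
Player B's expected payoff from L is 7r − 5(1−r); from R it is 6r.
Setting these equal: 12r − 5 = 6r, so r = 5/6.
Therefore Player A plays B with probability 1 − 5/6 = 1/6.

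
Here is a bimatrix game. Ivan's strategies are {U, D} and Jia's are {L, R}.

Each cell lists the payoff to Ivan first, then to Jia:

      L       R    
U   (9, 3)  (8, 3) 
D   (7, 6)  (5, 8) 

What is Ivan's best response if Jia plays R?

U

Against R, Ivan earns 8 from U and 5 from D.
So U is the best response.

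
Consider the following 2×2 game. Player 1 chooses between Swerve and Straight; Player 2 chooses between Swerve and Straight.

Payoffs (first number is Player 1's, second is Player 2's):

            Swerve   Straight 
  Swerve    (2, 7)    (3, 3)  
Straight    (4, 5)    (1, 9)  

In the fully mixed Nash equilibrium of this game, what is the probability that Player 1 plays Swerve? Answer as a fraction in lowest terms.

Let r be the probability that Player 1 plays Swerve. In a completely mixed equilibrium, Player 2 must be indifferent between Swerve and Straight.
Player 2's expected payoff from Swerve is 7r + 5(1−r); from Straight it is 3r + 9(1−r).
Setting these equal: 2r + 5 = −6r + 9, so r = 1/2.

1/2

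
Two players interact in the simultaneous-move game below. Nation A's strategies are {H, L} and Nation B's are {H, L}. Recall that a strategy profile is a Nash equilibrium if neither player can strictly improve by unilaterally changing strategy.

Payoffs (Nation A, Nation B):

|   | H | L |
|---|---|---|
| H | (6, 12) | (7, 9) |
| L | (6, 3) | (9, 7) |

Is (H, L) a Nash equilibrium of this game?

No

At (H, L), Nation A earns 7; switching to L would give 9, so Nation A would deviate.
Nation B earns 9; switching to H would give 12, so Nation B would deviate.
Since at least one player can profitably deviate, this is not a Nash equilibrium.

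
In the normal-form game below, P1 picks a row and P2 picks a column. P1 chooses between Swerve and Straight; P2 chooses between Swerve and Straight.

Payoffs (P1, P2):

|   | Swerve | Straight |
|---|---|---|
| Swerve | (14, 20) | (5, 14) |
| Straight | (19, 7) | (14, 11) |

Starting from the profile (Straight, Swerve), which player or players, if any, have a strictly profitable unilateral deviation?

P1 at (Straight, Swerve) earns 19; deviating to Swerve yields 14 — not better.
P2 earns 7; deviating to Straight yields 11 — a strict improvement.
Only P2 has a strictly profitable deviation.

P2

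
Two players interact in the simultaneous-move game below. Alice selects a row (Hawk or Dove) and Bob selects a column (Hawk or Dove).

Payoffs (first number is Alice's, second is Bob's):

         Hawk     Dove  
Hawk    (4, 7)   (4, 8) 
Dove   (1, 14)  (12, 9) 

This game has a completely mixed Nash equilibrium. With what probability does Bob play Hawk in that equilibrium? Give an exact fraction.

8/11

Let q be the probability that Bob plays Hawk. In a completely mixed equilibrium, Alice must be indifferent between Hawk and Dove.
Alice's expected payoff from Hawk is 4q + 4(1−q); from Dove it is q + 12(1−q).
Setting these equal: 4 = −11q + 12, so q = 8/11.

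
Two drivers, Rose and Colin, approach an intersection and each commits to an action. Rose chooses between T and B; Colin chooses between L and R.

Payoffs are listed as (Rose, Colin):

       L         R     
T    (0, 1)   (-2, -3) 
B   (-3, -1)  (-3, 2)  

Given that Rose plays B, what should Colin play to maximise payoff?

R

Against B, Colin earns -1 from L and 2 from R.
So R is the best response.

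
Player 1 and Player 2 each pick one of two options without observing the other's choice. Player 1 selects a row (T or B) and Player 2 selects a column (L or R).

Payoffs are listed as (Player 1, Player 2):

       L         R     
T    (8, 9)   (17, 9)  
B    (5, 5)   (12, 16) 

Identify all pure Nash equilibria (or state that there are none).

(T, L) and (T, R)

(T, L): Player 1 gets 8 ≥ 5 from B, and Player 2 gets 9 ≥ 9 from R — Nash equilibrium.
(T, R): Player 1 gets 17 ≥ 12 from B, and Player 2 gets 9 ≥ 9 from L — Nash equilibrium.
(B, L): Player 1 prefers T (8 > 5); Player 2 prefers R (16 > 5) — not an equilibrium.
(B, R): Player 1 prefers T (17 > 12) — not an equilibrium.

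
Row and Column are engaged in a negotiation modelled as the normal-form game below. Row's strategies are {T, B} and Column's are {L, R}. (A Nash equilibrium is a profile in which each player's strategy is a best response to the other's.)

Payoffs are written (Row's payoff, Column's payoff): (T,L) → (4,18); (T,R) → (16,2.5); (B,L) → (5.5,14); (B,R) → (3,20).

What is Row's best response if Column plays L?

Against L, Row earns 4 from T and 5.5 from B.
So B is the best response.

B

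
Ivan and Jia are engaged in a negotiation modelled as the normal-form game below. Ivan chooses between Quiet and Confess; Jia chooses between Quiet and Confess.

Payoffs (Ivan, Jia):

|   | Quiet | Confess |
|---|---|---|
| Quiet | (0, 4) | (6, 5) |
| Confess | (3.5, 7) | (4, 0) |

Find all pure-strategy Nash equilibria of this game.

(Quiet, Confess) and (Confess, Quiet)

(Quiet, Quiet): Ivan prefers Confess (3.5 > 0); Jia prefers Confess (5 > 4) — not an equilibrium.
(Quiet, Confess): Ivan gets 6 ≥ 4 from Confess, and Jia gets 5 ≥ 4 from Quiet — Nash equilibrium.
(Confess, Quiet): Ivan gets 3.5 ≥ 0 from Quiet, and Jia gets 7 ≥ 0 from Confess — Nash equilibrium.
(Confess, Confess): Ivan prefers Quiet (6 > 4); Jia prefers Quiet (7 > 0) — not an equilibrium.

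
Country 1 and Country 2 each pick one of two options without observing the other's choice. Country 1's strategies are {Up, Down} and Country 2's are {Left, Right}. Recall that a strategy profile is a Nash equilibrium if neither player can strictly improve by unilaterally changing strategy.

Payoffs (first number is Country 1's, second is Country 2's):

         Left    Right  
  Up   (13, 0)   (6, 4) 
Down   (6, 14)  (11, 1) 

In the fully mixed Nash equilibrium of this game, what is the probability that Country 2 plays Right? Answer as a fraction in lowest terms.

Let y be the probability that Country 2 plays Left. In a completely mixed equilibrium, Country 1 must be indifferent between Up and Down.
Country 1's expected payoff from Up is 13y + 6(1−y); from Down it is 6y + 11(1−y).
Setting these equal: 7y + 6 = −5y + 11, so y = 5/12.
Therefore Country 2 plays Right with probability 1 − 5/12 = 7/12.

7/12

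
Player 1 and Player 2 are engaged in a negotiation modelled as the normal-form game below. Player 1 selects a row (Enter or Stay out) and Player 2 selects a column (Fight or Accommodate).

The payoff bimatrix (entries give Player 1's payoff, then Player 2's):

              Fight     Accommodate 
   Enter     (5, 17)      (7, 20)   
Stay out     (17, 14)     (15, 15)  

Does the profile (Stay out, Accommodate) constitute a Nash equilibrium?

At (Stay out, Accommodate), Player 1 earns 15; switching to Enter would give 7, so Player 1 has no profitable deviation.
Player 2 earns 15; switching to Fight would give 14, so Player 2 has no profitable deviation.
Neither player can gain by a unilateral deviation, so this profile is a Nash equilibrium.

Yes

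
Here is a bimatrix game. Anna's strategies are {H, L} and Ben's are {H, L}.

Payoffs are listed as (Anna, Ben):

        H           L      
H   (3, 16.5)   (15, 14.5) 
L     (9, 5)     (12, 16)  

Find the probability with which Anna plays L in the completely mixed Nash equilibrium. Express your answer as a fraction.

Let p be the probability that Anna plays H. In a completely mixed equilibrium, Ben must be indifferent between H and L.
Ben's expected payoff from H is 16.5p + 5(1−p); from L it is 14.5p + 16(1−p).
Setting these equal: 11.5p + 5 = −1.5p + 16, so p = 11/13.
Therefore Anna plays L with probability 1 − 11/13 = 2/13.

2/13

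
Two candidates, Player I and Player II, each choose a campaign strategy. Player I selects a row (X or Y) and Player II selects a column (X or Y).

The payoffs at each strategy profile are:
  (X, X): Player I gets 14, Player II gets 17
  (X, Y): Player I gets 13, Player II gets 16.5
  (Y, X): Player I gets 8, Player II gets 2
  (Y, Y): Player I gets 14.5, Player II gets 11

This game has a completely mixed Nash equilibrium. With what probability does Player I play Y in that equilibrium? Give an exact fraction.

Let p be the probability that Player I plays X. In a completely mixed equilibrium, Player II must be indifferent between X and Y.
Player II's expected payoff from X is 17p + 2(1−p); from Y it is 16.5p + 11(1−p).
Setting these equal: 15p + 2 = 5.5p + 11, so p = 18/19.
Therefore Player I plays Y with probability 1 − 18/19 = 1/19.

1/19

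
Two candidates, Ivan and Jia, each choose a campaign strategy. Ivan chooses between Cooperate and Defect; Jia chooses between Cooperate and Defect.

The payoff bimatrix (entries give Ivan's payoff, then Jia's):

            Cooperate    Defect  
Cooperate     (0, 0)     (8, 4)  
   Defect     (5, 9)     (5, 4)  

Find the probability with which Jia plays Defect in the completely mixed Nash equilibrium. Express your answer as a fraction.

Let q be the probability that Jia plays Cooperate. In a completely mixed equilibrium, Ivan must be indifferent between Cooperate and Defect.
Ivan's expected payoff from Cooperate is 8(1−q); from Defect it is 5q + 5(1−q).
Setting these equal: −8q + 8 = 5, so q = 3/8.
Therefore Jia plays Defect with probability 1 − 3/8 = 5/8.

5/8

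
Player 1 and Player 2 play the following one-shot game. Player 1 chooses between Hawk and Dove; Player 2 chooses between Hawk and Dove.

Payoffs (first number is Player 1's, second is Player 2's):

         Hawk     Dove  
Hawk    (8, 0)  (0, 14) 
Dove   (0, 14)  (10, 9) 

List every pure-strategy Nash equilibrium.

(Hawk, Hawk): Player 2 prefers Dove (14 > 0) — not an equilibrium.
(Hawk, Dove): Player 1 prefers Dove (10 > 0) — not an equilibrium.
(Dove, Hawk): Player 1 prefers Hawk (8 > 0) — not an equilibrium.
(Dove, Dove): Player 2 prefers Hawk (14 > 9) — not an equilibrium.

none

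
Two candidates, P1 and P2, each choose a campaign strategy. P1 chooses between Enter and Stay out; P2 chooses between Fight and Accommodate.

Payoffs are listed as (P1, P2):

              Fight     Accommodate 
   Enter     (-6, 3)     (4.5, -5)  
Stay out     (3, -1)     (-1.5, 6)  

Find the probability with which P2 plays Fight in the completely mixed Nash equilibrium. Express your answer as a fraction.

Let c be the probability that P2 plays Fight. In a completely mixed equilibrium, P1 must be indifferent between Enter and Stay out.
P1's expected payoff from Enter is −6c + 4.5(1−c); from Stay out it is 3c − 1.5(1−c).
Setting these equal: −10.5c + 4.5 = 4.5c − 1.5, so c = 2/5.

2/5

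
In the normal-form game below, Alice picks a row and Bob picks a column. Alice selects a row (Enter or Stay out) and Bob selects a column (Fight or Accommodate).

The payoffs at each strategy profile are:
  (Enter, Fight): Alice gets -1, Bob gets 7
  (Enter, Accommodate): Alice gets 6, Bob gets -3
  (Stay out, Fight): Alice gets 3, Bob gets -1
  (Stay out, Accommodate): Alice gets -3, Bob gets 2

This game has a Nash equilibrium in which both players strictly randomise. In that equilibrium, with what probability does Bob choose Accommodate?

Let y be the probability that Bob plays Fight. In a completely mixed equilibrium, Alice must be indifferent between Enter and Stay out.
Alice's expected payoff from Enter is −y + 6(1−y); from Stay out it is 3y − 3(1−y).
Setting these equal: −7y + 6 = 6y − 3, so y = 9/13.
Therefore Bob plays Accommodate with probability 1 − 9/13 = 4/13.

4/13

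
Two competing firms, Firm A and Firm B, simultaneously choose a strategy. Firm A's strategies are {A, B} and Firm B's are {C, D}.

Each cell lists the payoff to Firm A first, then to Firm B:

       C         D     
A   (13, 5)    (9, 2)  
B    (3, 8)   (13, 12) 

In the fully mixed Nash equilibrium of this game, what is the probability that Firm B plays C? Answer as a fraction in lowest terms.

2/7

Let q be the probability that Firm B plays C. In a completely mixed equilibrium, Firm A must be indifferent between A and B.
Firm A's expected payoff from A is 13q + 9(1−q); from B it is 3q + 13(1−q).
Setting these equal: 4q + 9 = −10q + 13, so q = 2/7.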